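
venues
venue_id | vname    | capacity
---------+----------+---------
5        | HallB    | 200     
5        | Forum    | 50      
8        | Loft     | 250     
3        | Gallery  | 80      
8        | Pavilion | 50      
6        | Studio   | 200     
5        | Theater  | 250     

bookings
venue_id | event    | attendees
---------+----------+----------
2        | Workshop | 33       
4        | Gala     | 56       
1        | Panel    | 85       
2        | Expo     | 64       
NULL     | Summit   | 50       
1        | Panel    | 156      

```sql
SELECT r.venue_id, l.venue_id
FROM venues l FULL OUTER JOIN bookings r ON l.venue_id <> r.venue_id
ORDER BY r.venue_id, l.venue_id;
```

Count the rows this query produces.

36

FULL OUTER JOIN keeps every row from both sides; unmatched rows get NULL for the other side's columns.
Matching on l.venue_id <> r.venue_id. A NULL in a compared column never satisfies the condition.
Matched pairs: 35; unmatched l rows kept: 0; unmatched r rows kept: 1.
Total: 35 matched + 1 padded = 36 rows.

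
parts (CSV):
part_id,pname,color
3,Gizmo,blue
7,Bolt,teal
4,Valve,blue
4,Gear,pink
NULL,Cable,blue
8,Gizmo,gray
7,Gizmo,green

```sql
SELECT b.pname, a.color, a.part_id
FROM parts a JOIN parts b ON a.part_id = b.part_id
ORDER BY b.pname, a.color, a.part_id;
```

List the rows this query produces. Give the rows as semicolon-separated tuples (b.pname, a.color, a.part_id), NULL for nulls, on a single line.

INNER JOIN keeps only pairs where the ON condition holds.
Matching on a.part_id = b.part_id. A NULL in a compared column never satisfies the condition.
Matched pairs: 10.

(Bolt, green, 7); (Bolt, teal, 7); (Gear, blue, 4); (Gear, pink, 4); (Gizmo, blue, 3); (Gizmo, gray, 8); (Gizmo, green, 7); (Gizmo, teal, 7); (Valve, blue, 4); (Valve, pink, 4)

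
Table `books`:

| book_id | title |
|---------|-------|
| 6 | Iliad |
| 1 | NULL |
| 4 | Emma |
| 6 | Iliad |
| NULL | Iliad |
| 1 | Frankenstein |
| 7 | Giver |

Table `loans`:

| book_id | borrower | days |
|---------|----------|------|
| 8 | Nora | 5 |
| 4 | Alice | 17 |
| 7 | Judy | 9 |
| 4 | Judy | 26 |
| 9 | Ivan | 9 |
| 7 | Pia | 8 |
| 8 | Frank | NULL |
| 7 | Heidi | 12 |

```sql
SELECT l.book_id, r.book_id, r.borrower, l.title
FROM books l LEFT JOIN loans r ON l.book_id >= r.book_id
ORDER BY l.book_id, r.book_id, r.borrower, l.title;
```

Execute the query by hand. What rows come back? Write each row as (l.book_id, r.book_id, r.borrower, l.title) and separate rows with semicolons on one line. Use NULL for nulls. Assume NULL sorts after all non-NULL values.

(1, NULL, NULL, Frankenstein); (1, NULL, NULL, NULL); (4, 4, Alice, Emma); (4, 4, Judy, Emma); (6, 4, Alice, Iliad); (6, 4, Alice, Iliad); (6, 4, Judy, Iliad); (6, 4, Judy, Iliad); (7, 4, Alice, Giver); (7, 4, Judy, Giver); (7, 7, Heidi, Giver); (7, 7, Judy, Giver); (7, 7, Pia, Giver); (NULL, NULL, NULL, Iliad)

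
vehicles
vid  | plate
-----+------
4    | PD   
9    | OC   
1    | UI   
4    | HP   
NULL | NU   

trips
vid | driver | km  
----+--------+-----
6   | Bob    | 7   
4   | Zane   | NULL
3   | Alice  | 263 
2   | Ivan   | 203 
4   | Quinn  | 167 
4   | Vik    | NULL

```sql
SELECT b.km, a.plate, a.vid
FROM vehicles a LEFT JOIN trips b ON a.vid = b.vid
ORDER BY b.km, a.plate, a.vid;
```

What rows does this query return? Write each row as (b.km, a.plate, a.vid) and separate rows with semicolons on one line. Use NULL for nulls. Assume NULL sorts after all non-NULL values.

(167, HP, 4); (167, PD, 4); (NULL, HP, 4); (NULL, HP, 4); (NULL, NU, NULL); (NULL, OC, 9); (NULL, PD, 4); (NULL, PD, 4); (NULL, UI, 1)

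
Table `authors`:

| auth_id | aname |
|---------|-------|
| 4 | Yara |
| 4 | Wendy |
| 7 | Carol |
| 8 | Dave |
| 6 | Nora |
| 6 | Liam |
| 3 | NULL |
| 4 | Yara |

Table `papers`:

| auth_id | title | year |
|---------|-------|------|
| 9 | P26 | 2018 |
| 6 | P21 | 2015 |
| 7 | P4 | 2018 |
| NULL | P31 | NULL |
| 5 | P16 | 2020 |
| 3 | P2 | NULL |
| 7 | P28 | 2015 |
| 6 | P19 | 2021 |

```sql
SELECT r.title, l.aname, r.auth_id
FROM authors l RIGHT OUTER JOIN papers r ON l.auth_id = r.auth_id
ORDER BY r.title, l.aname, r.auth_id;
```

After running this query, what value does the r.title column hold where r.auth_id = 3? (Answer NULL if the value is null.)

P2

RIGHT JOIN keeps every row from `papers`; unmatched rows get NULL for `authors`'s columns.
Matching on l.auth_id = r.auth_id. A NULL in a compared column never satisfies the condition.
- l[0] auth_id=4 → no match.
- l[1] auth_id=4 → no match.
- l[2] auth_id=7 → 2 match(es) in r → 2 row(s).
- l[3] auth_id=8 → no match.
- l[4] auth_id=6 → 2 match(es) in r → 2 row(s).
- l[5] auth_id=6 → 2 match(es) in r → 2 row(s).
- l[6] auth_id=3 → 1 match(es) in r → 1 row(s).
- l[7] auth_id=4 → no match.
- 3 row(s) from r found no l partner → padded with NULL.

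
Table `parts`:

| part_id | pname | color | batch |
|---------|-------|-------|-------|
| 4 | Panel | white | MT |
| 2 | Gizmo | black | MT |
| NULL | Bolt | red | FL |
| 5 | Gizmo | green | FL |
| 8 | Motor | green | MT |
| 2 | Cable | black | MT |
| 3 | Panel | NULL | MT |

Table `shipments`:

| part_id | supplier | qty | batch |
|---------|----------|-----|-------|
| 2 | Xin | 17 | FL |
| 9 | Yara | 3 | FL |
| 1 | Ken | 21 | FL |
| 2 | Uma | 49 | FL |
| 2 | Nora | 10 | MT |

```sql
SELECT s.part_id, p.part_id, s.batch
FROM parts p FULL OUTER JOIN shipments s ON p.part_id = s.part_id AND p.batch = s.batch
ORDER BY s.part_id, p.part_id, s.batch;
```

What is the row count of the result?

FULL OUTER JOIN keeps every row from both sides; unmatched rows get NULL for the other side's columns.
Matching on p.part_id = s.part_id AND p.batch = s.batch. A NULL in a compared column never satisfies the condition.
- p (part_id=4, batch=MT) has no partner → padded with NULL.
- p (part_id=2, batch=MT) pairs with 1 row(s) of s.
- p (part_id=NULL, batch=FL) has no partner → padded with NULL.
- p (part_id=5, batch=FL) has no partner → padded with NULL.
- p (part_id=8, batch=MT) has no partner → padded with NULL.
- p (part_id=2, batch=MT) pairs with 1 row(s) of s.
- p (part_id=3, batch=MT) has no partner → padded with NULL.
- 4 row(s) from s found no p partner → padded with NULL.
Total: 2 matched + 9 padded = 11 rows.

11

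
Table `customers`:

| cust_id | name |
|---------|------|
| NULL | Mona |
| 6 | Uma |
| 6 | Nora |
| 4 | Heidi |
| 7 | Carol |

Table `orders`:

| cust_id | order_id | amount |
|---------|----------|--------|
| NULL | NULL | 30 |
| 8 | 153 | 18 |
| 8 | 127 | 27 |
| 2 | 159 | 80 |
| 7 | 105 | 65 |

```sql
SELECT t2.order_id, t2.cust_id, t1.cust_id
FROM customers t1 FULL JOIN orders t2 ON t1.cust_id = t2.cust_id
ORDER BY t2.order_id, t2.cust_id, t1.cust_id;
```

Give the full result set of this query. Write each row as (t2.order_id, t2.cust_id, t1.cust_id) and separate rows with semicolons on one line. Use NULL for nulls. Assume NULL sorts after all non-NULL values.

FULL OUTER JOIN keeps every row from both sides; unmatched rows get NULL for the other side's columns.
Matching on t1.cust_id = t2.cust_id. A NULL in a compared column never satisfies the condition.
- t1 row (cust_id=NULL): no match → kept, t2 columns NULL.
- t1 row (cust_id=6): no match → kept, t2 columns NULL.
- t1 row (cust_id=6): no match → kept, t2 columns NULL.
- t1 row (cust_id=4): no match → kept, t2 columns NULL.
- t1 row (cust_id=7): matches 1 t2 row(s) → 1 output row(s).
- 4 t2 row(s) had no t1 match → kept, t1 columns NULL.
After projecting and ordering:
t2.order_id | t2.cust_id | t1.cust_id
105 | 7 | 7
127 | 8 | NULL
153 | 8 | NULL
159 | 2 | NULL
NULL | NULL | 4
NULL | NULL | 6
NULL | NULL | 6
NULL | NULL | NULL
NULL | NULL | NULL

(105, 7, 7); (127, 8, NULL); (153, 8, NULL); (159, 2, NULL); (NULL, NULL, 4); (NULL, NULL, 6); (NULL, NULL, 6); (NULL, NULL, NULL); (NULL, NULL, NULL)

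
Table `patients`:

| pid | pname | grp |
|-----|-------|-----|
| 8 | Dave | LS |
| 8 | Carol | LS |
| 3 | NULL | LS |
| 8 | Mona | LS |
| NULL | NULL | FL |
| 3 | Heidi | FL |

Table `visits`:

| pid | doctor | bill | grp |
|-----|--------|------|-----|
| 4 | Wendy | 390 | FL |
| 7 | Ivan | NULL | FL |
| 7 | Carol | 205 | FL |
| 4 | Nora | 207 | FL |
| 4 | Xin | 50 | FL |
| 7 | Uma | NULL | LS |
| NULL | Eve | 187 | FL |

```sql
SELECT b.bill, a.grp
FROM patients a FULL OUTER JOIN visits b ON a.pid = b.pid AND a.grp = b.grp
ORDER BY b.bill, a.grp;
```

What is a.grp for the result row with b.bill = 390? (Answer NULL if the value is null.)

FULL OUTER JOIN keeps every row from both sides; unmatched rows get NULL for the other side's columns.
Matching on a.pid = b.pid AND a.grp = b.grp. A NULL in a compared column never satisfies the condition.
Matched pairs: 0; unmatched a rows kept: 6; unmatched b rows kept: 7.

NULL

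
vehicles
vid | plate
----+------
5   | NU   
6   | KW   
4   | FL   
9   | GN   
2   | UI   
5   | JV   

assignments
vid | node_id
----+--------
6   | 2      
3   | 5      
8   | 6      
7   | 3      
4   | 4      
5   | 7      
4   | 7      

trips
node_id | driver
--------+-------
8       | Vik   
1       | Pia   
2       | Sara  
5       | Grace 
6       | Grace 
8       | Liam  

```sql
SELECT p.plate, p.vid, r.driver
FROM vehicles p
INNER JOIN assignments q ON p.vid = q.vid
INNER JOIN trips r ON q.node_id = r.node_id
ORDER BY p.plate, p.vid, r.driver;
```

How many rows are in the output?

1

Step 1 — p INNER JOIN q on vid → 5 row(s).
Then INNER JOIN `trips r` on node_id: keep only rows whose q.node_id appears in r.
Result: 1 row(s).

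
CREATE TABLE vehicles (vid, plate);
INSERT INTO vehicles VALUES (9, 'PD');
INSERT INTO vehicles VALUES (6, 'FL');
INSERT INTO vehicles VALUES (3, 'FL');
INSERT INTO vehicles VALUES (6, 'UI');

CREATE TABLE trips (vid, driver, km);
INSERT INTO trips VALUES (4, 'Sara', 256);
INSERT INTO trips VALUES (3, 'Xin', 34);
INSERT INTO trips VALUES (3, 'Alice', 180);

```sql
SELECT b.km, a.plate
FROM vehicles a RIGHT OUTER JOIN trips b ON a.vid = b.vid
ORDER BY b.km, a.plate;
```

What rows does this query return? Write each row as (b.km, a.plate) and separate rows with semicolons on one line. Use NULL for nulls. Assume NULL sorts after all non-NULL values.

RIGHT JOIN keeps every row from `trips`; unmatched rows get NULL for `vehicles`'s columns.
Matching on a.vid = b.vid.
- a (vid=9) has no partner in b.
- a (vid=6) has no partner in b.
- a (vid=3) pairs with 2 row(s) of b.
- a (vid=6) has no partner in b.
- 1 b row(s) had no a match → kept, a columns NULL.
After projecting and ordering:
b.km | a.plate
34 | FL
180 | FL
256 | NULL

(34, FL); (180, FL); (256, NULL)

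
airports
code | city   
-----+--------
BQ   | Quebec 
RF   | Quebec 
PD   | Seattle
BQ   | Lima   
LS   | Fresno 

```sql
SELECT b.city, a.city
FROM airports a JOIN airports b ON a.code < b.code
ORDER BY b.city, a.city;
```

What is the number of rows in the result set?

INNER JOIN keeps only pairs where the ON condition holds.
Matching on a.code < b.code.
Matched pairs: 9.
Total: 9 rows.

9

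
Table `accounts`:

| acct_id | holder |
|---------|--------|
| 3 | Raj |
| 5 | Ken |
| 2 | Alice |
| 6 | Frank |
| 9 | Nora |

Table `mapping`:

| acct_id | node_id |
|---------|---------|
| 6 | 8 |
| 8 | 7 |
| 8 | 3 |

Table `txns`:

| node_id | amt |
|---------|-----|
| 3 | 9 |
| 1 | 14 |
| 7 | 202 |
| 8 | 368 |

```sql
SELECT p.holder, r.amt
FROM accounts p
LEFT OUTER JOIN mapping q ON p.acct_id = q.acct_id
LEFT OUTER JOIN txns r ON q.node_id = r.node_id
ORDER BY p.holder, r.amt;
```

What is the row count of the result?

Evaluate left to right. First `accounts p LEFT JOIN mapping q` on acct_id: 5 row(s).
Then LEFT JOIN `txns r` on node_id: each of those 5 rows is kept; rows whose q.node_id has no match in r get NULL for r's columns.
Result: 5 row(s).

5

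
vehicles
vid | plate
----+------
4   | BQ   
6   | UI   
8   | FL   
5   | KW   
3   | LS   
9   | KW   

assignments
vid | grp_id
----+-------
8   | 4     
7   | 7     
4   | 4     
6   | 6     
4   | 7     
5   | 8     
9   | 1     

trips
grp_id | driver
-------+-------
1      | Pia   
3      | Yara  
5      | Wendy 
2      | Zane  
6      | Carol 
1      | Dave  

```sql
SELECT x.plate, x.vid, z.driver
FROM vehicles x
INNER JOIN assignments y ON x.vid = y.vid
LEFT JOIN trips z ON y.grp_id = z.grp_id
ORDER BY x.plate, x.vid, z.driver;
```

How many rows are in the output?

7

Step 1 — x INNER JOIN y on vid → 6 row(s).
Then LEFT JOIN `trips z` on grp_id: each of those 6 rows is kept; rows whose y.grp_id has no match in z get NULL for z's columns.
Result: 7 row(s).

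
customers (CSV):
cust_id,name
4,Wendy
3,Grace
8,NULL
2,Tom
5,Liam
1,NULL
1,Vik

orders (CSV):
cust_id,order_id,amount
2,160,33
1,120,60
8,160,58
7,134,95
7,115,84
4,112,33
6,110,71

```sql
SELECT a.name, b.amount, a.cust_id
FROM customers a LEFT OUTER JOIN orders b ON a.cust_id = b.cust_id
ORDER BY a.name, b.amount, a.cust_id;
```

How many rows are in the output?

7

LEFT JOIN keeps every row from `customers`; unmatched rows get NULL for `orders`'s columns.
Matching on a.cust_id = b.cust_id.
Matched pairs: 5; unmatched a rows kept: 2.
Total: 5 matched + 2 padded = 7 rows.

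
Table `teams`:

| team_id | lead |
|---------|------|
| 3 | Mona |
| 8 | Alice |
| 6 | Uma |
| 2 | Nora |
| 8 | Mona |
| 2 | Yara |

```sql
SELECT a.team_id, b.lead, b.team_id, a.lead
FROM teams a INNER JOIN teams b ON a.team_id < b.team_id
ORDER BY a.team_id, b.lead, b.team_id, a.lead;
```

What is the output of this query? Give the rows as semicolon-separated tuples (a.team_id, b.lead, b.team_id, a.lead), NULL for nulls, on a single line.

(2, Alice, 8, Nora); (2, Alice, 8, Yara); (2, Mona, 3, Nora); (2, Mona, 3, Yara); (2, Mona, 8, Nora); (2, Mona, 8, Yara); (2, Uma, 6, Nora); (2, Uma, 6, Yara); (3, Alice, 8, Mona); (3, Mona, 8, Mona); (3, Uma, 6, Mona); (6, Alice, 8, Uma); (6, Mona, 8, Uma)

INNER JOIN keeps only pairs where the ON condition holds.
Matching on a.team_id < b.team_id.
- a[0] team_id=3 → 3 match(es) in b → 3 row(s).
- a[1] team_id=8 → no match; dropped.
- a[2] team_id=6 → 2 match(es) in b → 2 row(s).
- a[3] team_id=2 → 4 match(es) in b → 4 row(s).
- a[4] team_id=8 → no match; dropped.
- a[5] team_id=2 → 4 match(es) in b → 4 row(s).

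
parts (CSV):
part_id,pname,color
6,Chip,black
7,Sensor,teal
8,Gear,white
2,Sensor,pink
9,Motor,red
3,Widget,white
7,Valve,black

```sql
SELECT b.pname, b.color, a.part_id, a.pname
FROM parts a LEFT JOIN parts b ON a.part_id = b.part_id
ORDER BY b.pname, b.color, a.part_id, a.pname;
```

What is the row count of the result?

9

LEFT JOIN keeps every row from `parts a`; unmatched rows get NULL for `parts b`'s columns.
Matching on a.part_id = b.part_id.
- a (part_id=6) pairs with 1 row(s) of b.
- a (part_id=7) pairs with 2 row(s) of b.
- a (part_id=8) pairs with 1 row(s) of b.
- a (part_id=2) pairs with 1 row(s) of b.
- a (part_id=9) pairs with 1 row(s) of b.
- a (part_id=3) pairs with 1 row(s) of b.
- a (part_id=7) pairs with 2 row(s) of b.
Total: 9 rows.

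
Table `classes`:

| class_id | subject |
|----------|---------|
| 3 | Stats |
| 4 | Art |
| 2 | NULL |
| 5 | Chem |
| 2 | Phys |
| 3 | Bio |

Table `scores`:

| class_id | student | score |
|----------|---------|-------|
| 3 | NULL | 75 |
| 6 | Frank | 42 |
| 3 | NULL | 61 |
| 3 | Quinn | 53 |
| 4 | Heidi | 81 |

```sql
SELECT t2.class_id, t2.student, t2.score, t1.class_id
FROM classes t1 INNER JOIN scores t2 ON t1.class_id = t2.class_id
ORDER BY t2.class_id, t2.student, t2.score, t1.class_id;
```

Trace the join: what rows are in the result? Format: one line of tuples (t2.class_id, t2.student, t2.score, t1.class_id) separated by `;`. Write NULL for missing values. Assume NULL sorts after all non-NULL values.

(3, Quinn, 53, 3); (3, Quinn, 53, 3); (3, NULL, 61, 3); (3, NULL, 61, 3); (3, NULL, 75, 3); (3, NULL, 75, 3); (4, Heidi, 81, 4)

INNER JOIN keeps only pairs where the ON condition holds.
Matching on t1.class_id = t2.class_id.
Matched pairs: 7.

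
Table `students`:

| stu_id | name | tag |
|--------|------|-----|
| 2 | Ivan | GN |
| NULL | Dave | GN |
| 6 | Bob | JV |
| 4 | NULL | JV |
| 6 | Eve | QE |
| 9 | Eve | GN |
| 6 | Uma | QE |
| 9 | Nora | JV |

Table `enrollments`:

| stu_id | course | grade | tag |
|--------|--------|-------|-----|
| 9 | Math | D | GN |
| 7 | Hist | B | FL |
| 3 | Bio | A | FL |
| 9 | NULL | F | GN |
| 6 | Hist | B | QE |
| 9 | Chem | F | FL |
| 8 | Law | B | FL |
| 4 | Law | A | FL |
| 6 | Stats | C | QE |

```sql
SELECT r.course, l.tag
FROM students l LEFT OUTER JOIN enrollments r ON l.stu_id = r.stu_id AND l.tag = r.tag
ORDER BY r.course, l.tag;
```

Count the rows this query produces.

11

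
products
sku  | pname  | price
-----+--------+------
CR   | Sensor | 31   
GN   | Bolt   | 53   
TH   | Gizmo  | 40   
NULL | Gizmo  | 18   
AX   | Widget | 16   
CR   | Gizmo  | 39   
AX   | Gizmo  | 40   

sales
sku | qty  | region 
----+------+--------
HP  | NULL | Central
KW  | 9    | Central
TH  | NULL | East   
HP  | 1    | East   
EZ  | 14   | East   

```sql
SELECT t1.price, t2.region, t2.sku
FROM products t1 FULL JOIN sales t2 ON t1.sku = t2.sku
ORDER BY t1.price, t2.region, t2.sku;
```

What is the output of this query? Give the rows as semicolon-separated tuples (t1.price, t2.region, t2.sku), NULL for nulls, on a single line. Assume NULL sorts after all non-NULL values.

FULL OUTER JOIN keeps every row from both sides; unmatched rows get NULL for the other side's columns.
Matching on t1.sku = t2.sku. A NULL in a compared column never satisfies the condition.
- t1[0] sku=CR → no match; kept with NULLs on the t2 side.
- t1[1] sku=GN → no match; kept with NULLs on the t2 side.
- t1[2] sku=TH → 1 match(es) in t2 → 1 row(s).
- t1[3] sku=NULL → no match; kept with NULLs on the t2 side.
- t1[4] sku=AX → no match; kept with NULLs on the t2 side.
- t1[5] sku=CR → no match; kept with NULLs on the t2 side.
- t1[6] sku=AX → no match; kept with NULLs on the t2 side.
- plus 4 unmatched t2 row(s), each kept with NULL t1 columns.

(16, NULL, NULL); (18, NULL, NULL); (31, NULL, NULL); (39, NULL, NULL); (40, East, TH); (40, NULL, NULL); (53, NULL, NULL); (NULL, Central, HP); (NULL, Central, KW); (NULL, East, EZ); (NULL, East, HP)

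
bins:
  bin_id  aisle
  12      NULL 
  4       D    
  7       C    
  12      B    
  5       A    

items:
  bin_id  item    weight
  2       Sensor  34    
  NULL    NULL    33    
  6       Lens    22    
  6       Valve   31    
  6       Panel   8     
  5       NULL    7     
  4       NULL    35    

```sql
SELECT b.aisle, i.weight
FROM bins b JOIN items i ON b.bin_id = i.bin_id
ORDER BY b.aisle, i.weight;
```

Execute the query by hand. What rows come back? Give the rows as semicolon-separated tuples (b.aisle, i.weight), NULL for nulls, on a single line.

INNER JOIN keeps only pairs where the ON condition holds.
Matching on b.bin_id = i.bin_id. A NULL in a compared column never satisfies the condition.
- b[0] bin_id=12 → no match; dropped.
- b[1] bin_id=4 → 1 match(es) in i → 1 row(s).
- b[2] bin_id=7 → no match; dropped.
- b[3] bin_id=12 → no match; dropped.
- b[4] bin_id=5 → 1 match(es) in i → 1 row(s).
After projecting and ordering:
b.aisle | i.weight
A | 7
D | 35

(A, 7); (D, 35)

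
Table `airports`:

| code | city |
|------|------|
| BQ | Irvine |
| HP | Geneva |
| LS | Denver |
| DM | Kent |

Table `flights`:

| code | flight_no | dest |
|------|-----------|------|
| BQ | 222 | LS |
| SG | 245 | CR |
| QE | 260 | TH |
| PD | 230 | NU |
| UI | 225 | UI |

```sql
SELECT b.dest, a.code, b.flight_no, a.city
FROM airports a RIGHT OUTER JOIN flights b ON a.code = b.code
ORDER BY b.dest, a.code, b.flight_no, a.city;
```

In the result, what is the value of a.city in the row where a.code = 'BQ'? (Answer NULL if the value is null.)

RIGHT JOIN keeps every row from `flights`; unmatched rows get NULL for `airports`'s columns.
Matching on a.code = b.code.
Matched pairs: 1; unmatched b rows kept: 4.

Irvine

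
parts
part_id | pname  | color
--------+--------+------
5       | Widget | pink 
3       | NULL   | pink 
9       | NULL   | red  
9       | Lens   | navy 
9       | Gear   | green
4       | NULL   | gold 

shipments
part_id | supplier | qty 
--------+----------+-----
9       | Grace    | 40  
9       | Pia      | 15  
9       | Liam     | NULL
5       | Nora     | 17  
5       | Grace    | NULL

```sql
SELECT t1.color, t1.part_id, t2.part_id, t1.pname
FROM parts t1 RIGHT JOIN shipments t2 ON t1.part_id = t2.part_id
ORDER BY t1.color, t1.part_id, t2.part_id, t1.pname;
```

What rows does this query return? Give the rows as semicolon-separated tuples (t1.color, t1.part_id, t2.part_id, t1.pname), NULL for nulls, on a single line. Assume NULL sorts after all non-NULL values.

(green, 9, 9, Gear); (green, 9, 9, Gear); (green, 9, 9, Gear); (navy, 9, 9, Lens); (navy, 9, 9, Lens); (navy, 9, 9, Lens); (pink, 5, 5, Widget); (pink, 5, 5, Widget); (red, 9, 9, NULL); (red, 9, 9, NULL); (red, 9, 9, NULL)

RIGHT JOIN keeps every row from `shipments`; unmatched rows get NULL for `parts`'s columns.
Matching on t1.part_id = t2.part_id.
Matched pairs: 11; unmatched t2 rows kept: 0.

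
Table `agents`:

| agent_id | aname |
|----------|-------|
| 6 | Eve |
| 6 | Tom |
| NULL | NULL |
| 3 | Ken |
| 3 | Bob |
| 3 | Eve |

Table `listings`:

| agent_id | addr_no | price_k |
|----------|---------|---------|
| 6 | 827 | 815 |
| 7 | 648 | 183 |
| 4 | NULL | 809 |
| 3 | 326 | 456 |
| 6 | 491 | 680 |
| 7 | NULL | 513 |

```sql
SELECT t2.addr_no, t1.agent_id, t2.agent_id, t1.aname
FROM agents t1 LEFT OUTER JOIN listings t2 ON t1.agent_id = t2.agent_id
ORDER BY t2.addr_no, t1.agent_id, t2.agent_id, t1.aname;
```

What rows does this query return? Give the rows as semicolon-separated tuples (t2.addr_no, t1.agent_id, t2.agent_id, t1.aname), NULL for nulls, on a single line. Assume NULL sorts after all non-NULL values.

LEFT JOIN keeps every row from `agents`; unmatched rows get NULL for `listings`'s columns.
Matching on t1.agent_id = t2.agent_id. A NULL in a compared column never satisfies the condition.
- agent_id=6: 2 matching t2 row(s), so 2 row(s) emitted.
- agent_id=6: 2 matching t2 row(s), so 2 row(s) emitted.
- agent_id=NULL: no t2 row matches, row kept with t2 columns NULL.
- agent_id=3: 1 matching t2 row(s), so 1 row(s) emitted.
- agent_id=3: 1 matching t2 row(s), so 1 row(s) emitted.
- agent_id=3: 1 matching t2 row(s), so 1 row(s) emitted.
After projecting and ordering:
t2.addr_no | t1.agent_id | t2.agent_id | t1.aname
326 | 3 | 3 | Bob
326 | 3 | 3 | Eve
326 | 3 | 3 | Ken
491 | 6 | 6 | Eve
491 | 6 | 6 | Tom
827 | 6 | 6 | Eve
827 | 6 | 6 | Tom
NULL | NULL | NULL | NULL

(326, 3, 3, Bob); (326, 3, 3, Eve); (326, 3, 3, Ken); (491, 6, 6, Eve); (491, 6, 6, Tom); (827, 6, 6, Eve); (827, 6, 6, Tom); (NULL, NULL, NULL, NULL)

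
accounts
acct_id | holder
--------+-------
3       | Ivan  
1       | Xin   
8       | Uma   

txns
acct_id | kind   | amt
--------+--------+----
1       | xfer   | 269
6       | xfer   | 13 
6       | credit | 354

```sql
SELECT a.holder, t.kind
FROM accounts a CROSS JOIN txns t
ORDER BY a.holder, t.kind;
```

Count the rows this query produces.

9

CROSS JOIN pairs every row of `accounts` with every row of `txns`: 3 × 3 = 9 rows.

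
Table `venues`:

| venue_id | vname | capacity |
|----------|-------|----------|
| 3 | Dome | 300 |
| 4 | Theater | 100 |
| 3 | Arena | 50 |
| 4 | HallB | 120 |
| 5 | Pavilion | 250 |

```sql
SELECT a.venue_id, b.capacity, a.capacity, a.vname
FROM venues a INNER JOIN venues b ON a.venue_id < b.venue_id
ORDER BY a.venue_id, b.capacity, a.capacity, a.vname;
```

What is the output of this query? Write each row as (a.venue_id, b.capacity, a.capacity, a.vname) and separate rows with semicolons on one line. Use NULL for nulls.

(3, 100, 50, Arena); (3, 100, 300, Dome); (3, 120, 50, Arena); (3, 120, 300, Dome); (3, 250, 50, Arena); (3, 250, 300, Dome); (4, 250, 100, Theater); (4, 250, 120, HallB)

INNER JOIN keeps only pairs where the ON condition holds.
Matching on a.venue_id < b.venue_id.
- venue_id=3: 3 matching b row(s), so 3 row(s) emitted.
- venue_id=4: 1 matching b row(s), so 1 row(s) emitted.
- venue_id=3: 3 matching b row(s), so 3 row(s) emitted.
- venue_id=4: 1 matching b row(s), so 1 row(s) emitted.
- venue_id=5: no matching b row, dropped.
After projecting and ordering:
a.venue_id | b.capacity | a.capacity | a.vname
3 | 100 | 50 | Arena
3 | 100 | 300 | Dome
3 | 120 | 50 | Arena
3 | 120 | 300 | Dome
3 | 250 | 50 | Arena
3 | 250 | 300 | Dome
4 | 250 | 100 | Theater
4 | 250 | 120 | HallB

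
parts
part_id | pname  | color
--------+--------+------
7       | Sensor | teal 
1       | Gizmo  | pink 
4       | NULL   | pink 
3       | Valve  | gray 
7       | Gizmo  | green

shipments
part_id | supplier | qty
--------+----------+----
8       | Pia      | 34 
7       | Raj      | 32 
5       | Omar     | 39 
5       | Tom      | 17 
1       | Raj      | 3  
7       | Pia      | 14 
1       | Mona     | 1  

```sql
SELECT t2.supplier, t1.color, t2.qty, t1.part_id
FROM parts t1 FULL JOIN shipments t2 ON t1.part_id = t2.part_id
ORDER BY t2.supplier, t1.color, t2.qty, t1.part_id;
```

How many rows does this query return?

11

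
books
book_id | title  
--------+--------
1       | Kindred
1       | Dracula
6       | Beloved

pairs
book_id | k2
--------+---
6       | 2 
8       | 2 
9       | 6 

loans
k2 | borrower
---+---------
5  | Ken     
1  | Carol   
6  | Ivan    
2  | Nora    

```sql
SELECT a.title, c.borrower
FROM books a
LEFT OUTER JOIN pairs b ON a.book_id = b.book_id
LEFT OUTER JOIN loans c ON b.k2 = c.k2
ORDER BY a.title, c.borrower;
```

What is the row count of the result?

3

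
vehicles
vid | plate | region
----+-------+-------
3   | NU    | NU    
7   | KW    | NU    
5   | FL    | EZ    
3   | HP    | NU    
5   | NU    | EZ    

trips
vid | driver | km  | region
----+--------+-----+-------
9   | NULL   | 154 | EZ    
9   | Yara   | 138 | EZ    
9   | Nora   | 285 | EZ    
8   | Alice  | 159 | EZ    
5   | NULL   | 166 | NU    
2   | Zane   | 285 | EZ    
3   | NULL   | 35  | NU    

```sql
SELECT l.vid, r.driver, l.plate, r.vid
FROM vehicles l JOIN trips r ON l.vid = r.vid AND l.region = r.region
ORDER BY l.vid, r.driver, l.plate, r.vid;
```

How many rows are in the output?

2

INNER JOIN keeps only pairs where the ON condition holds.
Matching on l.vid = r.vid AND l.region = r.region.
- l row (vid=3, region=NU): matches 1 r row(s) → 1 output row(s).
- l row (vid=7, region=NU): no match → dropped.
- l row (vid=5, region=EZ): no match → dropped.
- l row (vid=3, region=NU): matches 1 r row(s) → 1 output row(s).
- l row (vid=5, region=EZ): no match → dropped.
Total: 2 rows.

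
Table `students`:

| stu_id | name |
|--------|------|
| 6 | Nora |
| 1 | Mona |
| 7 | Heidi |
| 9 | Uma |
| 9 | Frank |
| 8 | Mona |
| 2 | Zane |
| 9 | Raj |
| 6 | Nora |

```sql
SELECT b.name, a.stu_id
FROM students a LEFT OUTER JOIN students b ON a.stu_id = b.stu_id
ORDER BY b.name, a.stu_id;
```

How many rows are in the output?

LEFT JOIN keeps every row from `students a`; unmatched rows get NULL for `students b`'s columns.
Matching on a.stu_id = b.stu_id.
- a row (stu_id=6): matches 2 b row(s) → 2 output row(s).
- a row (stu_id=1): matches 1 b row(s) → 1 output row(s).
- a row (stu_id=7): matches 1 b row(s) → 1 output row(s).
- a row (stu_id=9): matches 3 b row(s) → 3 output row(s).
- a row (stu_id=9): matches 3 b row(s) → 3 output row(s).
- a row (stu_id=8): matches 1 b row(s) → 1 output row(s).
- a row (stu_id=2): matches 1 b row(s) → 1 output row(s).
- a row (stu_id=9): matches 3 b row(s) → 3 output row(s).
- a row (stu_id=6): matches 2 b row(s) → 2 output row(s).
Total: 17 rows.

17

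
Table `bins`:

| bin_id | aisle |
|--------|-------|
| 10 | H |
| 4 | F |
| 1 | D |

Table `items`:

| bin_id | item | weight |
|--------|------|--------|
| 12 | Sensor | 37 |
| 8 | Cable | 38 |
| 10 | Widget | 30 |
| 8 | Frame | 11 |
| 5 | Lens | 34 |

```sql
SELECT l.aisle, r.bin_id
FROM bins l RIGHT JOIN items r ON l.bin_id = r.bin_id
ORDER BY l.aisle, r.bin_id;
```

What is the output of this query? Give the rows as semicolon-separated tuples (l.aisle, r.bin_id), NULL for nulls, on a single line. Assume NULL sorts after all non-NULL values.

(H, 10); (NULL, 5); (NULL, 8); (NULL, 8); (NULL, 12)

RIGHT JOIN keeps every row from `items`; unmatched rows get NULL for `bins`'s columns.
Matching on l.bin_id = r.bin_id.
- l[0] bin_id=10 → 1 match(es) in r → 1 row(s).
- l[1] bin_id=4 → no match.
- l[2] bin_id=1 → no match.
- plus 4 unmatched r row(s), each kept with NULL l columns.
After projecting and ordering:
l.aisle | r.bin_id
H | 10
NULL | 5
NULL | 8
NULL | 8
NULL | 12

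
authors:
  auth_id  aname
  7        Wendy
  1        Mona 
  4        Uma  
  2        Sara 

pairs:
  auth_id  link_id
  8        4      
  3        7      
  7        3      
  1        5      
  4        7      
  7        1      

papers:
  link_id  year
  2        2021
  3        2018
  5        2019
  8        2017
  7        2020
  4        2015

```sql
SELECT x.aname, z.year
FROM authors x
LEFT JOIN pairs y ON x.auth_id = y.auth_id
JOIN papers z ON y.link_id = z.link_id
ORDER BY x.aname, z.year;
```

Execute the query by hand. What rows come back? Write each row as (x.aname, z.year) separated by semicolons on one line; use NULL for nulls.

(Mona, 2019); (Uma, 2020); (Wendy, 2018)

Joins associate left-to-right: authors LEFT JOIN pairs on auth_id gives 5 intermediate row(s).
Then INNER JOIN `papers z` on link_id: keep only rows whose y.link_id appears in z.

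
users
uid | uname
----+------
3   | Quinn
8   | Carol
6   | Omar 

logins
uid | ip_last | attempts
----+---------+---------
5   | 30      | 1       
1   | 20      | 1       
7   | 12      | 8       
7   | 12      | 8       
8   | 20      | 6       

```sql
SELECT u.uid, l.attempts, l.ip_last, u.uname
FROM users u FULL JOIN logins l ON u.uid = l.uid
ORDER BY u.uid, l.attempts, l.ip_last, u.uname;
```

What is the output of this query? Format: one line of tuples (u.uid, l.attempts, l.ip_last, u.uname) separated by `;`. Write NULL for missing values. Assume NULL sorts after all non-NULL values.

FULL OUTER JOIN keeps every row from both sides; unmatched rows get NULL for the other side's columns.
Matching on u.uid = l.uid.
- uid=3: no l row matches, row kept with l columns NULL.
- uid=8: 1 matching l row(s), so 1 row(s) emitted.
- uid=6: no l row matches, row kept with l columns NULL.
- plus 4 unmatched l row(s), each kept with NULL u columns.
After projecting and ordering:
u.uid | l.attempts | l.ip_last | u.uname
3 | NULL | NULL | Quinn
6 | NULL | NULL | Omar
8 | 6 | 20 | Carol
NULL | 1 | 20 | NULL
NULL | 1 | 30 | NULL
NULL | 8 | 12 | NULL
NULL | 8 | 12 | NULL

(3, NULL, NULL, Quinn); (6, NULL, NULL, Omar); (8, 6, 20, Carol); (NULL, 1, 20, NULL); (NULL, 1, 30, NULL); (NULL, 8, 12, NULL); (NULL, 8, 12, NULL)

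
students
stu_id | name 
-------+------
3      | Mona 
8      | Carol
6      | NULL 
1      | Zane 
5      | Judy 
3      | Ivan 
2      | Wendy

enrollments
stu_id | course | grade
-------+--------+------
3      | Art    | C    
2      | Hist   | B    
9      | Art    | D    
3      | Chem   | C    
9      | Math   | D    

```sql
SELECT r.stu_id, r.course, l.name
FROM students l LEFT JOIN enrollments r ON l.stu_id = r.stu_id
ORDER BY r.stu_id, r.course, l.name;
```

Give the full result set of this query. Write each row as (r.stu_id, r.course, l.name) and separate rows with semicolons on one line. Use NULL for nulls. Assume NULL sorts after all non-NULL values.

(2, Hist, Wendy); (3, Art, Ivan); (3, Art, Mona); (3, Chem, Ivan); (3, Chem, Mona); (NULL, NULL, Carol); (NULL, NULL, Judy); (NULL, NULL, Zane); (NULL, NULL, NULL)

LEFT JOIN keeps every row from `students`; unmatched rows get NULL for `enrollments`'s columns.
Matching on l.stu_id = r.stu_id.
- l row (stu_id=3): matches 2 r row(s) → 2 output row(s).
- l row (stu_id=8): no match → kept, r columns NULL.
- l row (stu_id=6): no match → kept, r columns NULL.
- l row (stu_id=1): no match → kept, r columns NULL.
- l row (stu_id=5): no match → kept, r columns NULL.
- l row (stu_id=3): matches 2 r row(s) → 2 output row(s).
- l row (stu_id=2): matches 1 r row(s) → 1 output row(s).
After projecting and ordering:
r.stu_id | r.course | l.name
2 | Hist | Wendy
3 | Art | Ivan
3 | Art | Mona
3 | Chem | Ivan
3 | Chem | Mona
NULL | NULL | Carol
NULL | NULL | Judy
NULL | NULL | Zane
NULL | NULL | NULL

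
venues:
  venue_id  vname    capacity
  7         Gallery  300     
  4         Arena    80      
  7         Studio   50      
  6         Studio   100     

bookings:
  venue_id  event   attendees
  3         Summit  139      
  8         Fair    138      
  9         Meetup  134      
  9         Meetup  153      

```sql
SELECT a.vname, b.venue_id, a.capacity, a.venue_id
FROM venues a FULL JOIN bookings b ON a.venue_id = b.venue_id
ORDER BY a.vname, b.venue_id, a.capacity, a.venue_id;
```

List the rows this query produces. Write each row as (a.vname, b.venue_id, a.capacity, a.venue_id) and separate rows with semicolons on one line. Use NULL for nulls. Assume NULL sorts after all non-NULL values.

FULL OUTER JOIN keeps every row from both sides; unmatched rows get NULL for the other side's columns.
Matching on a.venue_id = b.venue_id.
- venue_id=7: no b row matches, row kept with b columns NULL.
- venue_id=4: no b row matches, row kept with b columns NULL.
- venue_id=7: no b row matches, row kept with b columns NULL.
- venue_id=6: no b row matches, row kept with b columns NULL.
- plus 4 unmatched b row(s), each kept with NULL a columns.
After projecting and ordering:
a.vname | b.venue_id | a.capacity | a.venue_id
Arena | NULL | 80 | 4
Gallery | NULL | 300 | 7
Studio | NULL | 50 | 7
Studio | NULL | 100 | 6
NULL | 3 | NULL | NULL
NULL | 8 | NULL | NULL
NULL | 9 | NULL | NULL
NULL | 9 | NULL | NULL

(Arena, NULL, 80, 4); (Gallery, NULL, 300, 7); (Studio, NULL, 50, 7); (Studio, NULL, 100, 6); (NULL, 3, NULL, NULL); (NULL, 8, NULL, NULL); (NULL, 9, NULL, NULL); (NULL, 9, NULL, NULL)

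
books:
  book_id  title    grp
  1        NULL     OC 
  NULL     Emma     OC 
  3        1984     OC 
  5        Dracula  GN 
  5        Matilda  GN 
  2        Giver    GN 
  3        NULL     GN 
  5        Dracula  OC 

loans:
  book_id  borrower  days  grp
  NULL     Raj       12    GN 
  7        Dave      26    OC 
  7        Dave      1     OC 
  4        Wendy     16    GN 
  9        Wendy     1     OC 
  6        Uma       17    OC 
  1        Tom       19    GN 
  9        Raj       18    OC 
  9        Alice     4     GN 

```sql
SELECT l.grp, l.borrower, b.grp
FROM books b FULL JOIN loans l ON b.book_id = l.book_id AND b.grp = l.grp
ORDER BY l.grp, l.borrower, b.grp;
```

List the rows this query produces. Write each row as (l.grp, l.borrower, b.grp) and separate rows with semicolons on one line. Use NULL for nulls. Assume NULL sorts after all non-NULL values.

FULL OUTER JOIN keeps every row from both sides; unmatched rows get NULL for the other side's columns.
Matching on b.book_id = l.book_id AND b.grp = l.grp. A NULL in a compared column never satisfies the condition.
- book_id=1, grp=OC: no l row matches, row kept with l columns NULL.
- book_id=NULL, grp=OC: no l row matches, row kept with l columns NULL.
- book_id=3, grp=OC: no l row matches, row kept with l columns NULL.
- book_id=5, grp=GN: no l row matches, row kept with l columns NULL.
- book_id=5, grp=GN: no l row matches, row kept with l columns NULL.
- book_id=2, grp=GN: no l row matches, row kept with l columns NULL.
- book_id=3, grp=GN: no l row matches, row kept with l columns NULL.
- book_id=5, grp=OC: no l row matches, row kept with l columns NULL.
- plus 9 unmatched l row(s), each kept with NULL b columns.

(GN, Alice, NULL); (GN, Raj, NULL); (GN, Tom, NULL); (GN, Wendy, NULL); (OC, Dave, NULL); (OC, Dave, NULL); (OC, Raj, NULL); (OC, Uma, NULL); (OC, Wendy, NULL); (NULL, NULL, GN); (NULL, NULL, GN); (NULL, NULL, GN); (NULL, NULL, GN); (NULL, NULL, OC); (NULL, NULL, OC); (NULL, NULL, OC); (NULL, NULL, OC)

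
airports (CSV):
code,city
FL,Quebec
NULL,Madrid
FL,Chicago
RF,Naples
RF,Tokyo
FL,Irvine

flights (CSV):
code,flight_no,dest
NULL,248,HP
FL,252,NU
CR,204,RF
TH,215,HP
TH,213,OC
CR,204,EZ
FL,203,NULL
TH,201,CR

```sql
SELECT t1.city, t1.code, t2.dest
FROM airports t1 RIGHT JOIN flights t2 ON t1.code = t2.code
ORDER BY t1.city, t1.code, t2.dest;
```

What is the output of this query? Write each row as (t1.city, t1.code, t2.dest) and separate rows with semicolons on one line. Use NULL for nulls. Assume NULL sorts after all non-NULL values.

(Chicago, FL, NU); (Chicago, FL, NULL); (Irvine, FL, NU); (Irvine, FL, NULL); (Quebec, FL, NU); (Quebec, FL, NULL); (NULL, NULL, CR); (NULL, NULL, EZ); (NULL, NULL, HP); (NULL, NULL, HP); (NULL, NULL, OC); (NULL, NULL, RF)

RIGHT JOIN keeps every row from `flights`; unmatched rows get NULL for `airports`'s columns.
Matching on t1.code = t2.code. A NULL in a compared column never satisfies the condition.
Matched pairs: 6; unmatched t2 rows kept: 6.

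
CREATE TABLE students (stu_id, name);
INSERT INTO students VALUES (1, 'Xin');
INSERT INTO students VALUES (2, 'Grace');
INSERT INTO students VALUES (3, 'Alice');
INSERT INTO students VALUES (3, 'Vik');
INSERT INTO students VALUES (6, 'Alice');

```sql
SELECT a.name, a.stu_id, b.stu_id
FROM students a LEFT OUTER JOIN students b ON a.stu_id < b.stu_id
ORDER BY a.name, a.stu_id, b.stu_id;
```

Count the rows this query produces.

LEFT JOIN keeps every row from `students a`; unmatched rows get NULL for `students b`'s columns.
Matching on a.stu_id < b.stu_id.
- a row (stu_id=1): matches 4 b row(s) → 4 output row(s).
- a row (stu_id=2): matches 3 b row(s) → 3 output row(s).
- a row (stu_id=3): matches 1 b row(s) → 1 output row(s).
- a row (stu_id=3): matches 1 b row(s) → 1 output row(s).
- a row (stu_id=6): no match → kept, b columns NULL.
Total: 9 matched + 1 padded = 10 rows.

10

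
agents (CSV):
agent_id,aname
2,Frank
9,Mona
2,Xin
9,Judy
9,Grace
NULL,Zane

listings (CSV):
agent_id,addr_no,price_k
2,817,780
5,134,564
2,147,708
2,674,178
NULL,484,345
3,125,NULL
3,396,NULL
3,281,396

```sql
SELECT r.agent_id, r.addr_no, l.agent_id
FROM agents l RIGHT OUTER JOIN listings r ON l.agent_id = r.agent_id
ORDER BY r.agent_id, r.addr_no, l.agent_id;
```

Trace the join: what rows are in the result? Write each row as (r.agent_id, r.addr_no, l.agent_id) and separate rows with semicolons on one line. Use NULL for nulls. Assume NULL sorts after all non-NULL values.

RIGHT JOIN keeps every row from `listings`; unmatched rows get NULL for `agents`'s columns.
Matching on l.agent_id = r.agent_id. A NULL in a compared column never satisfies the condition.
- l row (agent_id=2): matches 3 r row(s) → 3 output row(s).
- l row (agent_id=9): no match.
- l row (agent_id=2): matches 3 r row(s) → 3 output row(s).
- l row (agent_id=9): no match.
- l row (agent_id=9): no match.
- l row (agent_id=NULL): no match.
- 5 row(s) from r found no l partner → padded with NULL.

(2, 147, 2); (2, 147, 2); (2, 674, 2); (2, 674, 2); (2, 817, 2); (2, 817, 2); (3, 125, NULL); (3, 281, NULL); (3, 396, NULL); (5, 134, NULL); (NULL, 484, NULL)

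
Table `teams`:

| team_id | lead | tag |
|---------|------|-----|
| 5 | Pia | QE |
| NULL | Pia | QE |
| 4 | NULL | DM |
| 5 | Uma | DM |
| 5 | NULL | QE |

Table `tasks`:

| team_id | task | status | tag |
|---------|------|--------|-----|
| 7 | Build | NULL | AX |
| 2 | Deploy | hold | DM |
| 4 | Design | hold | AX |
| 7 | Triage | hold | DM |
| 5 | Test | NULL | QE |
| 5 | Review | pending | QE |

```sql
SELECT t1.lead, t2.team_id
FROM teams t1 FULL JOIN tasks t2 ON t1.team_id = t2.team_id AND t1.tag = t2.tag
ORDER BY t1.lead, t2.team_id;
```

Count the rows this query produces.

FULL OUTER JOIN keeps every row from both sides; unmatched rows get NULL for the other side's columns.
Matching on t1.team_id = t2.team_id AND t1.tag = t2.tag. A NULL in a compared column never satisfies the condition.
Matched pairs: 4; unmatched t1 rows kept: 3; unmatched t2 rows kept: 4.
Total: 4 matched + 7 padded = 11 rows.

11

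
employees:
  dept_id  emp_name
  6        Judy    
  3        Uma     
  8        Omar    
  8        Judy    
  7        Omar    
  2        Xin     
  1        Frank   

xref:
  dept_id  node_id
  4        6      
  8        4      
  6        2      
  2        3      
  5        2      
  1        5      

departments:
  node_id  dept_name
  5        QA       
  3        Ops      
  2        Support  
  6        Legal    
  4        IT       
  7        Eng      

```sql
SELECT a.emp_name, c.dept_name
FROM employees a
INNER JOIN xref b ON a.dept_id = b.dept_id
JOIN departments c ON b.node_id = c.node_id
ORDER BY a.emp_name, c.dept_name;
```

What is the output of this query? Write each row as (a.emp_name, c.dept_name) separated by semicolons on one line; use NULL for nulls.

(Frank, QA); (Judy, IT); (Judy, Support); (Omar, IT); (Xin, Ops)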